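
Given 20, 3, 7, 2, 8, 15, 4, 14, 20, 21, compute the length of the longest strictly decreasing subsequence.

Let dp[i] be the longest decreasing subsequence ending at position i. Then dp = [1, 2, 2, 3, 2, 2, 3, 3, 1, 1].
The maximum is 3; one witness is 20, 3, 2 at positions 1,2,4.

3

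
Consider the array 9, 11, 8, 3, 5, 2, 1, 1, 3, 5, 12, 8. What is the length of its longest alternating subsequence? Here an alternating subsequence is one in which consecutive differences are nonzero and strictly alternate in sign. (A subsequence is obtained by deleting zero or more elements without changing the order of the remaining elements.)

7

Track the best alternating length ending on an up-step vs a down-step at each position: up/down = 1/1, 2/1, 1/3, 1/3, 4/3, 1/5, 1/5, 1/5, 6/5, 6/3, 6/1, 6/7.
The maximum over both is 7; one such subsequence is 9, 11, 3, 5, 2, 12, 8.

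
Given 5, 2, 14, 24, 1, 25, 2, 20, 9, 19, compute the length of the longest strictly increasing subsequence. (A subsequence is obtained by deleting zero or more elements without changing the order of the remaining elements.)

Let dp[i] be the longest increasing subsequence ending at position i. Then dp = [1, 1, 2, 3, 1, 4, 2, 3, 3, 4].
The maximum is 4; one witness is 5, 14, 24, 25 at positions 1,3,4,6.

4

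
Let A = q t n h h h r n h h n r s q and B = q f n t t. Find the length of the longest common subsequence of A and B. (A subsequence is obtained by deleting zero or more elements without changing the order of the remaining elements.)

A longest common subsequence is qt (length 2); the LCS DP confirms no longer common subsequence exists.

2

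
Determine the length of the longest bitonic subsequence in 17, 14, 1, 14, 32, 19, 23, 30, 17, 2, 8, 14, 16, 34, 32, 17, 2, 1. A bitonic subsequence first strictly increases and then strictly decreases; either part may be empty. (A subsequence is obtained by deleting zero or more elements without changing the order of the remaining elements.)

10

One longest bitonic subsequence is 1, 14, 19, 23, 30, 34, 32, 17, 2, 1 (positions 3,4,6,7,8,14,15,16,17,18): it rises to 34 then falls. Length 10 is optimal.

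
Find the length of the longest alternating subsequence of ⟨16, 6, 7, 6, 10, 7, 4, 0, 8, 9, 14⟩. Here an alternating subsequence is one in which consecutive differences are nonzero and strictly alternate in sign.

7

Track the best alternating length ending on an up-step vs a down-step at each position: up/down = 1/1, 1/2, 3/2, 1/4, 5/2, 5/6, 1/6, 1/6, 7/6, 7/6, 7/2.
The maximum over both is 7; one such subsequence is 16, 6, 7, 6, 10, 7, 8.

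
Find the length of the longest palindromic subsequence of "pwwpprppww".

9

One longest palindromic subsequence is wwpprppww (positions 2,3,4,5,6,7,8,9,10); it reads the same forward and backward, and the interval DP gives dp[1][10] = 9.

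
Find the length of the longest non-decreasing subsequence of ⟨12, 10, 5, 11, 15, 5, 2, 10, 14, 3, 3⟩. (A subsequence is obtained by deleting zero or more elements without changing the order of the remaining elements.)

One longest non-decreasing subsequence is 5, 5, 10, 14 (positions 3,6,8,9), of length 4; no longer one exists.

4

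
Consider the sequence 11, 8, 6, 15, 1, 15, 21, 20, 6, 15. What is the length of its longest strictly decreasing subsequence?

4

One longest decreasing subsequence is 11, 8, 6, 1 (positions 1,2,3,5), of length 4; no longer one exists.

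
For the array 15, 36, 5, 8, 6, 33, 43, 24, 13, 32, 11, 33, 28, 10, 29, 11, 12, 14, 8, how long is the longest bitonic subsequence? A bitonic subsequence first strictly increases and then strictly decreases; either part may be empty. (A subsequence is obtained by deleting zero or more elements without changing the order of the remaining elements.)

One longest bitonic subsequence is 5, 8, 33, 43, 24, 13, 11, 10, 8 (positions 3,4,6,7,8,9,11,14,19): it rises to 43 then falls. Length 9 is optimal.

9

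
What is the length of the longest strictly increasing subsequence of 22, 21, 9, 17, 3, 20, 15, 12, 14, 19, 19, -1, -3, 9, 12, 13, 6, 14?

Scanning left to right, the best length ending at each element is: 22→1, 21→1, 9→1, 17→2, 3→1, 20→3, 15→2, 12→2, 14→3, 19→4, 19→4, -1→1, -3→1, 9→2, 12→3, 13→4, 6→2, 14→5.
So the longest increasing subsequence has length 5, e.g. 3, 9, 12, 13, 14.

5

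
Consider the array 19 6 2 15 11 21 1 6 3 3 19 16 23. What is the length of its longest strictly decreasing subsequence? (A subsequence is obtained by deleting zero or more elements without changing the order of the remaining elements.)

One longest decreasing subsequence is 19, 15, 11, 6, 3 (positions 1,4,5,8,9), of length 5; no longer one exists.

5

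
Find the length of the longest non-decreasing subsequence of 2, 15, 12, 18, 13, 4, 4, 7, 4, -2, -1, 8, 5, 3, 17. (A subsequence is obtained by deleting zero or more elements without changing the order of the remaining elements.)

6

Let dp[i] be the longest non-decreasing subsequence ending at position i. Then dp = [1, 2, 2, 3, 3, 2, 3, 4, 4, 1, 2, 5, 5, 3, 6].
The maximum is 6; one witness is 2, 4, 4, 7, 8, 17 at positions 1,6,7,8,12,15.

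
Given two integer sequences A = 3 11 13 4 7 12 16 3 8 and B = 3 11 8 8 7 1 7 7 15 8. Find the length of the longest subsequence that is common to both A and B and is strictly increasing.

3

For each value that appears in both, track the longest common increasing run ending there.
The best achievable length is 3; one witness is 3, 7, 8 (A-positions 1,5,9, B-positions 1,5,10).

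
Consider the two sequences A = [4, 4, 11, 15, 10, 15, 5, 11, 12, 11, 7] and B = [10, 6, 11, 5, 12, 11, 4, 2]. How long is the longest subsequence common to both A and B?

4

A longest common subsequence is 11, 5, 12, 11 (length 4); the LCS DP confirms no longer common subsequence exists.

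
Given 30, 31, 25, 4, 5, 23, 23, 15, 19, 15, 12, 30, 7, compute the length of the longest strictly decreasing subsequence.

Scanning left to right, the best length ending at each element is: 30→1, 31→1, 25→2, 4→3, 5→3, 23→3, 23→3, 15→4, 19→4, 15→5, 12→6, 30→2, 7→7.
So the longest decreasing subsequence has length 7, e.g. 30, 25, 23, 19, 15, 12, 7.

7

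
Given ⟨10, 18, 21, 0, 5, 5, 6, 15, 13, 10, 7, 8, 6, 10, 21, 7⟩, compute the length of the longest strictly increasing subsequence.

One longest increasing subsequence is 0, 5, 6, 7, 8, 10, 21 (positions 4,5,7,11,12,14,15), of length 7; no longer one exists.

7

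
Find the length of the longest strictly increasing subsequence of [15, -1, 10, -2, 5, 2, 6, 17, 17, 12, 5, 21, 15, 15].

One longest increasing subsequence is -1, 5, 6, 17, 21 (positions 2,5,7,8,12), of length 5; no longer one exists.

5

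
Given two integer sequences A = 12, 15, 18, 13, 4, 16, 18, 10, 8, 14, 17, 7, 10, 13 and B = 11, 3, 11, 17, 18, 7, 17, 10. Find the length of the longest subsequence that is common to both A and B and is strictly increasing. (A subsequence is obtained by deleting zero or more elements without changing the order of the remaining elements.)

2

A longest common strictly increasing subsequence is 7, 10 (length 2); it appears in order in both A and B, and no longer such subsequence exists.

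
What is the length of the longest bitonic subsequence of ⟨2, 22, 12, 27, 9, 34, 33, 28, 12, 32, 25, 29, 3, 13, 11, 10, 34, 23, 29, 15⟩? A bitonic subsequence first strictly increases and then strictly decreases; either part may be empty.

One longest bitonic subsequence is 2, 22, 27, 34, 33, 32, 29, 13, 11, 10 (positions 1,2,4,6,7,10,12,14,15,16): it rises to 34 then falls. Length 10 is optimal.

10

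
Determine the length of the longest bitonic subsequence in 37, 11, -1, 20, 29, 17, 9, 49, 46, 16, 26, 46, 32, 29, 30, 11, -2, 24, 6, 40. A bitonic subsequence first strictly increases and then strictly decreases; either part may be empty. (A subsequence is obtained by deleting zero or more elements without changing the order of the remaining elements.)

9

Let inc[i] be the LIS ending at i and dec[i] the longest strictly decreasing subsequence starting at i. inc = [1, 1, 1, 2, 3, 2, 2, 4, 4, 3, 4, 5, 5, 5, 6, 3, 1, 4, 2, 7], dec = [6, 3, 2, 5, 5, 4, 2, 6, 5, 3, 3, 5, 4, 3, 3, 2, 1, 2, 1, 1].
max_i inc[i]+dec[i]−1 = 9, with one witness 11, 20, 29, 49, 46, 32, 30, 24, 6.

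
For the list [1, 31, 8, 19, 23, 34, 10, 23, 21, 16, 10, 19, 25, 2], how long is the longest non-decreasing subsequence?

Scanning left to right, the best length ending at each element is: 1→1, 31→2, 8→2, 19→3, 23→4, 34→5, 10→3, 23→5, 21→4, 16→4, 10→4, 19→5, 25→6, 2→2.
So the longest non-decreasing subsequence has length 6, e.g. 1, 8, 19, 23, 23, 25.

6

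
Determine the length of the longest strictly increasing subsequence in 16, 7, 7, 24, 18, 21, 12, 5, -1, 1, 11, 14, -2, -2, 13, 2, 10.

One longest increasing subsequence is -1, 1, 11, 14 (positions 9,10,11,12), of length 4; no longer one exists.

4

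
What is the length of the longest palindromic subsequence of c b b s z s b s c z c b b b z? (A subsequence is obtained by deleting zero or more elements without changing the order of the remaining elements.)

9

Using dp[i][j] = 2 + dp[i+1][j−1] if the ends match, else max(dp[i+1][j], dp[i][j−1]):
dp[1][15] = 9. A witness is bbbczcbbb at positions 2,3,7,9,10,11,12,13,14.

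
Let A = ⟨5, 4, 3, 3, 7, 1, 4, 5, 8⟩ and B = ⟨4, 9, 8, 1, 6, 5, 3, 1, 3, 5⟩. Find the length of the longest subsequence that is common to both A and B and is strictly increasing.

2

For each value that appears in both, track the longest common increasing run ending there.
The best achievable length is 2; one witness is 4, 8 (A-positions 2,9, B-positions 1,3).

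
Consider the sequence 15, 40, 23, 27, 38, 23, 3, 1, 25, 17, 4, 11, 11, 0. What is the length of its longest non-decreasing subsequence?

4

One longest non-decreasing subsequence is 15, 23, 27, 38 (positions 1,3,4,5), of length 4; no longer one exists.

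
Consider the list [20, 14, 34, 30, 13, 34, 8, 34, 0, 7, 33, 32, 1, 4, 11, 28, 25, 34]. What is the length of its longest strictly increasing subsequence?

Scanning left to right, the best length ending at each element is: 20→1, 14→1, 34→2, 30→2, 13→1, 34→3, 8→1, 34→3, 0→1, 7→2, 33→3, 32→3, 1→2, 4→3, 11→4, 28→5, 25→5, 34→6.
So the longest increasing subsequence has length 6, e.g. 0, 1, 4, 11, 28, 34.

6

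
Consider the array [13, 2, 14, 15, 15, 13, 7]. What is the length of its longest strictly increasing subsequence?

3

Scanning left to right, the best length ending at each element is: 13→1, 2→1, 14→2, 15→3, 15→3, 13→2, 7→2.
So the longest increasing subsequence has length 3, e.g. 13, 14, 15.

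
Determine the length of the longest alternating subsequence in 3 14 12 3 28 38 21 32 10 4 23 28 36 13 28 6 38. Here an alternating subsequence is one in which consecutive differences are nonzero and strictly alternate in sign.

12

Track the best alternating length ending on an up-step vs a down-step at each position: up/down = 1/1, 2/1, 2/3, 1/3, 4/1, 4/1, 4/5, 6/5, 4/7, 4/7, 8/7, 8/7, 8/5, 8/9, 10/9, 8/11, 12/1.
The maximum over both is 12; one such subsequence is 3, 14, 12, 28, 21, 32, 10, 23, 13, 28, 6, 38.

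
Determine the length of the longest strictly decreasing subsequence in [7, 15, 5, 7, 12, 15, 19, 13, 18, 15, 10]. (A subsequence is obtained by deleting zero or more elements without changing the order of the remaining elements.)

One longest decreasing subsequence is 19, 18, 15, 10 (positions 7,9,10,11), of length 4; no longer one exists.

4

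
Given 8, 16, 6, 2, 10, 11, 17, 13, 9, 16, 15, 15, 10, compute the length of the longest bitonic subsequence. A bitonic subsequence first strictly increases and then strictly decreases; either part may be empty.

Let inc[i] be the LIS ending at i and dec[i] the longest strictly decreasing subsequence starting at i. inc = [1, 2, 1, 1, 2, 3, 4, 4, 2, 5, 5, 5, 3], dec = [3, 3, 2, 1, 2, 2, 4, 2, 1, 3, 2, 2, 1].
max_i inc[i]+dec[i]−1 = 7, with one witness 8, 10, 11, 17, 16, 15, 10.

7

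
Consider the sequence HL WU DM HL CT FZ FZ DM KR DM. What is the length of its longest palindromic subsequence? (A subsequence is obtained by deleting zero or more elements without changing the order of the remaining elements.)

One longest palindromic subsequence is DM FZ FZ DM (positions 3,6,7,10); it reads the same forward and backward, and the interval DP gives dp[1][10] = 4.

4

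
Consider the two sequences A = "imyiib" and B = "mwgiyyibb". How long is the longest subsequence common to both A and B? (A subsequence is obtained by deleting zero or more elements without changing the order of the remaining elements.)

A longest common subsequence is iyib (length 4); the LCS DP confirms no longer common subsequence exists.

4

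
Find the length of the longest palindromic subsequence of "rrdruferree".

5

Using dp[i][j] = 2 + dp[i+1][j−1] if the ends match, else max(dp[i+1][j], dp[i][j−1]):
dp[1][11] = 5. A witness is rrerr at positions 2,4,7,8,9.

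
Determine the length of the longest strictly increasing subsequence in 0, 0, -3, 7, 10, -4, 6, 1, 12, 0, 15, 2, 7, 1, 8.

Let dp[i] be the longest increasing subsequence ending at position i. Then dp = [1, 1, 1, 2, 3, 1, 2, 2, 4, 2, 5, 3, 4, 3, 5].
The maximum is 5; one witness is 0, 7, 10, 12, 15 at positions 1,4,5,9,11.

5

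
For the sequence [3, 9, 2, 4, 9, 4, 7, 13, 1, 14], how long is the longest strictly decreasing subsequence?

One longest decreasing subsequence is 3, 2, 1 (positions 1,3,9), of length 3; no longer one exists.

3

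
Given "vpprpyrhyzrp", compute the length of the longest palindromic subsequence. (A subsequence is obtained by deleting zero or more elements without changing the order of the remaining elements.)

Using dp[i][j] = 2 + dp[i+1][j−1] if the ends match, else max(dp[i+1][j], dp[i][j−1]):
dp[1][12] = 7. A witness is pryhyrp at positions 2,4,6,8,9,11,12.

7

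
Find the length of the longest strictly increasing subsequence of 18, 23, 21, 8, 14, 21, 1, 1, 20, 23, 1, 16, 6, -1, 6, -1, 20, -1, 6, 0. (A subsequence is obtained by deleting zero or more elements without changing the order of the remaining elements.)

4

Let dp[i] be the longest increasing subsequence ending at position i. Then dp = [1, 2, 2, 1, 2, 3, 1, 1, 3, 4, 1, 3, 2, 1, 2, 1, 4, 1, 2, 2].
The maximum is 4; one witness is 8, 14, 21, 23 at positions 4,5,6,10.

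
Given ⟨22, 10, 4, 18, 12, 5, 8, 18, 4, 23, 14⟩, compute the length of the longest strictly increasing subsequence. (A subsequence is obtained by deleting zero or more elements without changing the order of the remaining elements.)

5

Let dp[i] be the longest increasing subsequence ending at position i. Then dp = [1, 1, 1, 2, 2, 2, 3, 4, 1, 5, 4].
The maximum is 5; one witness is 4, 5, 8, 18, 23 at positions 3,6,7,8,10.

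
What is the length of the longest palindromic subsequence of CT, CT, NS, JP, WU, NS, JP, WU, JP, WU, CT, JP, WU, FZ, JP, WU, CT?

Using dp[i][j] = 2 + dp[i+1][j−1] if the ends match, else max(dp[i+1][j], dp[i][j−1]):
dp[1][17] = 11. A witness is CT WU JP WU JP CT JP WU JP WU CT at positions 1,5,7,8,9,11,12,13,15,16,17.

11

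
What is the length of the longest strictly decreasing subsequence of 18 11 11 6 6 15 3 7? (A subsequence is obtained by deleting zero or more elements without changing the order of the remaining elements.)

One longest decreasing subsequence is 18, 11, 6, 3 (positions 1,2,4,7), of length 4; no longer one exists.

4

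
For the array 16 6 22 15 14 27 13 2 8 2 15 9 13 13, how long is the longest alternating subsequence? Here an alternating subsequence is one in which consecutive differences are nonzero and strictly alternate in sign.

Track the best alternating length ending on an up-step vs a down-step at each position: up/down = 1/1, 1/2, 3/1, 3/4, 3/4, 5/1, 3/6, 1/6, 7/6, 1/8, 9/6, 9/10, 11/10, 11/10.
The maximum over both is 11; one such subsequence is 16, 6, 22, 15, 27, 2, 8, 2, 15, 9, 13.

11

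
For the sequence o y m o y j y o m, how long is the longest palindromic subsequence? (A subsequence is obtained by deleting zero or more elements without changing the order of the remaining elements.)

One longest palindromic subsequence is moyjyom (positions 3,4,5,6,7,8,9); it reads the same forward and backward, and the interval DP gives dp[1][9] = 7.

7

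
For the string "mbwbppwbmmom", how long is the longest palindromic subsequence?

Using dp[i][j] = 2 + dp[i+1][j−1] if the ends match, else max(dp[i+1][j], dp[i][j−1]):
dp[1][12] = 8. A witness is mbwppwbm at positions 1,2,3,5,6,7,8,12.

8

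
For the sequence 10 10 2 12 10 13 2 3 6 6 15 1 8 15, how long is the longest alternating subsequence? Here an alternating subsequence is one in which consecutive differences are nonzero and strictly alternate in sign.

Track the best alternating length ending on an up-step vs a down-step at each position: up/down = 1/1, 1/1, 1/2, 3/1, 3/4, 5/1, 1/6, 7/6, 7/6, 7/6, 7/1, 1/8, 9/8, 9/1.
The maximum over both is 9; one such subsequence is 10, 2, 12, 10, 13, 2, 3, 1, 8.

9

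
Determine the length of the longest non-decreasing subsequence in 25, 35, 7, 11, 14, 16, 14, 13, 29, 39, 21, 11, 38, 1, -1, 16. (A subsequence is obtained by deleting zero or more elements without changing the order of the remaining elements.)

6

Scanning left to right, the best length ending at each element is: 25→1, 35→2, 7→1, 11→2, 14→3, 16→4, 14→4, 13→3, 29→5, 39→6, 21→5, 11→3, 38→6, 1→1, -1→1, 16→5.
So the longest non-decreasing subsequence has length 6, e.g. 7, 11, 14, 16, 29, 39.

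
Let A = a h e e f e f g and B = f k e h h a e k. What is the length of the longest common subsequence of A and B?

Backtracking the LCS table gives one alignment: a (A1,B6) → e (A3,B7).
So the longest common subsequence has length 2.

2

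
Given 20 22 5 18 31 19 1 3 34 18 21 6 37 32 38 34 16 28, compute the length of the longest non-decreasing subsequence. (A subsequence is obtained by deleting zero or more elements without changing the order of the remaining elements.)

Scanning left to right, the best length ending at each element is: 20→1, 22→2, 5→1, 18→2, 31→3, 19→3, 1→1, 3→2, 34→4, 18→3, 21→4, 6→3, 37→5, 32→5, 38→6, 34→6, 16→4, 28→5.
So the longest non-decreasing subsequence has length 6, e.g. 20, 22, 31, 34, 37, 38.

6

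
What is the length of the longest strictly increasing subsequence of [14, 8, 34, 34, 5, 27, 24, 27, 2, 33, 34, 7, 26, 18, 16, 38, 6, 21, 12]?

Let dp[i] be the longest increasing subsequence ending at position i. Then dp = [1, 1, 2, 2, 1, 2, 2, 3, 1, 4, 5, 2, 3, 3, 3, 6, 2, 4, 3].
The maximum is 6; one witness is 14, 24, 27, 33, 34, 38 at positions 1,7,8,10,11,16.

6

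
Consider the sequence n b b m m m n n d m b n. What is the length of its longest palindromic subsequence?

One longest palindromic subsequence is nbmnnmbn (positions 1,2,4,7,8,10,11,12); it reads the same forward and backward, and the interval DP gives dp[1][12] = 8.

8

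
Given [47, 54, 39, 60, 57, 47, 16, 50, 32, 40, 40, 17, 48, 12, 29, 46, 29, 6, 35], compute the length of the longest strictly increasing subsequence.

4

One longest increasing subsequence is 16, 32, 40, 48 (positions 7,9,10,13), of length 4; no longer one exists.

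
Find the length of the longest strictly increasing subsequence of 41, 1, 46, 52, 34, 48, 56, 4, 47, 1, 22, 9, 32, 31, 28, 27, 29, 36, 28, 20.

Let dp[i] be the longest increasing subsequence ending at position i. Then dp = [1, 1, 2, 3, 2, 3, 4, 2, 3, 1, 3, 3, 4, 4, 4, 4, 5, 6, 5, 4].
The maximum is 6; one witness is 1, 4, 22, 28, 29, 36 at positions 2,8,11,15,17,18.

6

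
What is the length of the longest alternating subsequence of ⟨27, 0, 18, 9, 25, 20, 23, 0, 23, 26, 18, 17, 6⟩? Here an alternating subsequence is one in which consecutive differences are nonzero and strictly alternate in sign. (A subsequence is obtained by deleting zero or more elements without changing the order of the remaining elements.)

10

Track the best alternating length ending on an up-step vs a down-step at each position: up/down = 1/1, 1/2, 3/2, 3/4, 5/2, 5/6, 7/6, 1/8, 9/6, 9/2, 9/10, 9/10, 9/10.
The maximum over both is 10; one such subsequence is 27, 0, 18, 9, 25, 20, 23, 0, 23, 18.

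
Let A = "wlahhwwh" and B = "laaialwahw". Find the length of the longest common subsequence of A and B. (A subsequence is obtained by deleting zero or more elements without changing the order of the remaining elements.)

Backtracking the LCS table gives one alignment: w (A1,B7) → a (A3,B8) → h (A5,B9) → w (A7,B10).
So the longest common subsequence has length 4.

4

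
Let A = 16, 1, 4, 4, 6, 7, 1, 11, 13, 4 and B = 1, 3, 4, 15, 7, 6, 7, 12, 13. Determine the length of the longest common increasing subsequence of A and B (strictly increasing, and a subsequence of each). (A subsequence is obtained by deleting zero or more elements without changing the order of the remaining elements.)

A longest common strictly increasing subsequence is 1, 4, 6, 7, 13 (length 5); it appears in order in both A and B, and no longer such subsequence exists.

5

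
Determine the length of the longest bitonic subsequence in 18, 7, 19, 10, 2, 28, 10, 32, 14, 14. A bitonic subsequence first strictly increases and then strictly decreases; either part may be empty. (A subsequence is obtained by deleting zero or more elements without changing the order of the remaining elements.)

Let inc[i] be the LIS ending at i and dec[i] the longest strictly decreasing subsequence starting at i. inc = [1, 1, 2, 2, 1, 3, 2, 4, 3, 3], dec = [3, 2, 3, 2, 1, 2, 1, 2, 1, 1].
max_i inc[i]+dec[i]−1 = 5, with one witness 18, 19, 28, 32, 14.

5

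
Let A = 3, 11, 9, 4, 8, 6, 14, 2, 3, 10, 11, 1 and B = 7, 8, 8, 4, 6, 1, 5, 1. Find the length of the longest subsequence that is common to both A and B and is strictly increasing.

A longest common strictly increasing subsequence is 4, 6 (length 2); it appears in order in both A and B, and no longer such subsequence exists.

2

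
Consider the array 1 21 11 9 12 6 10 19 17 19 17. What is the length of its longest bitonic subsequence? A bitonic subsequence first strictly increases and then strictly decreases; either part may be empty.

6

One longest bitonic subsequence is 1, 11, 12, 17, 19, 17 (positions 1,3,5,9,10,11): it rises to 19 then falls. Length 6 is optimal.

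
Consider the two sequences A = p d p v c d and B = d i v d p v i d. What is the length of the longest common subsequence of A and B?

Backtracking the LCS table gives one alignment: d (A2,B4) → p (A3,B5) → v (A4,B6) → d (A6,B8).
So the longest common subsequence has length 4.

4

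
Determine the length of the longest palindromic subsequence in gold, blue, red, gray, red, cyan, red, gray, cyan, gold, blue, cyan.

7

One longest palindromic subsequence is blue gray red cyan red gray blue (positions 2,4,5,6,7,8,11); it reads the same forward and backward, and the interval DP gives dp[1][12] = 7.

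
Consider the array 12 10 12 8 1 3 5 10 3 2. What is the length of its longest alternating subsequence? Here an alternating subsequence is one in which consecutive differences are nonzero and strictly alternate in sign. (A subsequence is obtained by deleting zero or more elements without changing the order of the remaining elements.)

6

A longest alternating subsequence is 12, 10, 12, 1, 5, 3 (positions 1,2,3,5,7,9); its 5 consecutive differences strictly alternate in sign, and length 6 is optimal.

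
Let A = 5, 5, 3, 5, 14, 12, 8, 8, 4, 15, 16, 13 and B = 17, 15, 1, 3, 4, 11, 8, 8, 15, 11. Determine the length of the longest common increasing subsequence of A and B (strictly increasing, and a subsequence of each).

3

For each value that appears in both, track the longest common increasing run ending there.
The best achievable length is 3; one witness is 3, 4, 15 (A-positions 3,9,10, B-positions 4,5,9).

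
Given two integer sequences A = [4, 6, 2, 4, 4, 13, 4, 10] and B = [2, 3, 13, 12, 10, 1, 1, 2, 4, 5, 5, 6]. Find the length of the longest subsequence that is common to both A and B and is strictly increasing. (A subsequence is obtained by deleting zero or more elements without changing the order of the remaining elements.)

A longest common strictly increasing subsequence is 2, 13 (length 2); it appears in order in both A and B, and no longer such subsequence exists.

2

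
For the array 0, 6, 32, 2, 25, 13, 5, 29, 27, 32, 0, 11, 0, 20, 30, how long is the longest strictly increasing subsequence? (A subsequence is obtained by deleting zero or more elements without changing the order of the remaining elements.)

6

Let dp[i] be the longest increasing subsequence ending at position i. Then dp = [1, 2, 3, 2, 3, 3, 3, 4, 4, 5, 1, 4, 1, 5, 6].
The maximum is 6; one witness is 0, 2, 5, 11, 20, 30 at positions 1,4,7,12,14,15.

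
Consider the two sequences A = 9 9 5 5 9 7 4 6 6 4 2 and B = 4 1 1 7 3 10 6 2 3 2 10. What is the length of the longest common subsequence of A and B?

A longest common subsequence is 7, 6, 2 (length 3); the LCS DP confirms no longer common subsequence exists.

3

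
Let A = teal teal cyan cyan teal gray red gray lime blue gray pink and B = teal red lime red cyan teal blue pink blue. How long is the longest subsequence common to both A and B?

A longest common subsequence is teal, cyan, teal, blue, pink (length 5); the LCS DP confirms no longer common subsequence exists.

5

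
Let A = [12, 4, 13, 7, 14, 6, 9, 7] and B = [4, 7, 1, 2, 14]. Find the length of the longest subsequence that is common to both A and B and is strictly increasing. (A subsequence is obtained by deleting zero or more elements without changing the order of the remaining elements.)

For each value that appears in both, track the longest common increasing run ending there.
The best achievable length is 3; one witness is 4, 7, 14 (A-positions 2,4,5, B-positions 1,2,5).

3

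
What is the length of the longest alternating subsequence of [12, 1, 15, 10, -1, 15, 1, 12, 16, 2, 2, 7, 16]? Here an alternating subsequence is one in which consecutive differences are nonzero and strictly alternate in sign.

9

Track the best alternating length ending on an up-step vs a down-step at each position: up/down = 1/1, 1/2, 3/1, 3/4, 1/4, 5/1, 5/6, 7/6, 7/1, 7/8, 7/8, 9/8, 9/1.
The maximum over both is 9; one such subsequence is 12, 1, 15, 10, 15, 1, 12, 2, 7.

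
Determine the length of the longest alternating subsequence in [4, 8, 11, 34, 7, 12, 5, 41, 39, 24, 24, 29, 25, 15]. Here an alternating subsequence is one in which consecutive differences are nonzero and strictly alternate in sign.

Track the best alternating length ending on an up-step vs a down-step at each position: up/down = 1/1, 2/1, 2/1, 2/1, 2/3, 4/3, 2/5, 6/1, 6/7, 6/7, 6/7, 8/7, 8/9, 6/9.
The maximum over both is 9; one such subsequence is 4, 8, 7, 12, 5, 41, 24, 29, 25.

9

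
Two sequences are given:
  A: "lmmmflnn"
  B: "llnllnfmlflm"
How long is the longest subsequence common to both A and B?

Backtracking the LCS table gives one alignment: l (A1,B5) → m (A2,B8) → f (A5,B10) → l (A6,B11).
So the longest common subsequence has length 4.

4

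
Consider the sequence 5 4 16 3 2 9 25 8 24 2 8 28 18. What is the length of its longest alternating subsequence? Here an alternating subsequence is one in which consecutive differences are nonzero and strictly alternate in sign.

A longest alternating subsequence is 5, 4, 16, 3, 9, 8, 24, 2, 28, 18 (positions 1,2,3,4,6,8,9,10,12,13); its 9 consecutive differences strictly alternate in sign, and length 10 is optimal.

10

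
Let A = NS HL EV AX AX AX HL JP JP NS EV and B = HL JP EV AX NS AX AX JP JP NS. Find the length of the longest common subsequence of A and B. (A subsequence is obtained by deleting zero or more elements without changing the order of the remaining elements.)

A longest common subsequence is HL, EV, AX, AX, AX, JP, JP, NS (length 8); the LCS DP confirms no longer common subsequence exists.

8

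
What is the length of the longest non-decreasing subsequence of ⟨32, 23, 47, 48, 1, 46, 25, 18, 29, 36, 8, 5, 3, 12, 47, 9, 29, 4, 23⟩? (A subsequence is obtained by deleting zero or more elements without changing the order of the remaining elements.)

5

Let dp[i] be the longest non-decreasing subsequence ending at position i. Then dp = [1, 1, 2, 3, 1, 2, 2, 2, 3, 4, 2, 2, 2, 3, 5, 3, 4, 3, 4].
The maximum is 5; one witness is 23, 25, 29, 36, 47 at positions 2,7,9,10,15.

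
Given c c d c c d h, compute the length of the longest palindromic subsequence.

One longest palindromic subsequence is ccdcc (positions 1,2,3,4,5); it reads the same forward and backward, and the interval DP gives dp[1][7] = 5.

5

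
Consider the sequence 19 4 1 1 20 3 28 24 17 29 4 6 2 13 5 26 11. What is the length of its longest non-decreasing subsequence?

7

One longest non-decreasing subsequence is 1, 1, 3, 4, 6, 13, 26 (positions 3,4,6,11,12,14,16), of length 7; no longer one exists.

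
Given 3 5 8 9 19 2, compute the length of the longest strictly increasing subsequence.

5

Scanning left to right, the best length ending at each element is: 3→1, 5→2, 8→3, 9→4, 19→5, 2→1.
So the longest increasing subsequence has length 5, e.g. 3, 5, 8, 9, 19.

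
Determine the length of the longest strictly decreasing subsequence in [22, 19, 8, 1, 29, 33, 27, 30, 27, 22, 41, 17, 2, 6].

6

Let dp[i] be the longest decreasing subsequence ending at position i. Then dp = [1, 2, 3, 4, 1, 1, 2, 2, 3, 4, 1, 5, 6, 6].
The maximum is 6; one witness is 33, 30, 27, 22, 17, 2 at positions 6,8,9,10,12,13.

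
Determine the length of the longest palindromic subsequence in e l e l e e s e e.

6

One longest palindromic subsequence is eeeeee (positions 1,3,5,6,8,9); it reads the same forward and backward, and the interval DP gives dp[1][9] = 6.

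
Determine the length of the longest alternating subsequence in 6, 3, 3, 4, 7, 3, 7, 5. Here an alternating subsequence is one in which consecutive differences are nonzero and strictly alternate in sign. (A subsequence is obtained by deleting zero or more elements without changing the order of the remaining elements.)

6

Track the best alternating length ending on an up-step vs a down-step at each position: up/down = 1/1, 1/2, 1/2, 3/2, 3/1, 1/4, 5/1, 5/6.
The maximum over both is 6; one such subsequence is 6, 3, 4, 3, 7, 5.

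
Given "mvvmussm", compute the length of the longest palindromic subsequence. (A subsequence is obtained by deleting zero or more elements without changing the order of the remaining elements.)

4

One longest palindromic subsequence is mssm (positions 1,6,7,8); it reads the same forward and backward, and the interval DP gives dp[1][8] = 4.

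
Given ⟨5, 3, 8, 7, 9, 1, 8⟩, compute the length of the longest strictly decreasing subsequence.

3

Scanning left to right, the best length ending at each element is: 5→1, 3→2, 8→1, 7→2, 9→1, 1→3, 8→2.
So the longest decreasing subsequence has length 3, e.g. 5, 3, 1.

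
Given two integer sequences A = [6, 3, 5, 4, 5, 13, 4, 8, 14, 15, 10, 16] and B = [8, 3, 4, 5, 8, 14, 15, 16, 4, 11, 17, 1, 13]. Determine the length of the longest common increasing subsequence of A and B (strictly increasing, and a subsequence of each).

For each value that appears in both, track the longest common increasing run ending there.
The best achievable length is 7; one witness is 3, 4, 5, 8, 14, 15, 16 (A-positions 2,4,5,8,9,10,12, B-positions 2,3,4,5,6,7,8).

7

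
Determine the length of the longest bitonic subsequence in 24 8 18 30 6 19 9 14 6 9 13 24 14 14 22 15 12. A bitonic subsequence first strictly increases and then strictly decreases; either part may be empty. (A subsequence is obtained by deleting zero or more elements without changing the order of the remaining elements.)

Let inc[i] be the LIS ending at i and dec[i] the longest strictly decreasing subsequence starting at i. inc = [1, 1, 2, 3, 1, 3, 2, 3, 1, 2, 3, 4, 4, 4, 5, 5, 3], dec = [5, 2, 4, 5, 1, 4, 2, 3, 1, 1, 2, 4, 2, 2, 3, 2, 1].
max_i inc[i]+dec[i]−1 = 7, with one witness 8, 18, 30, 24, 22, 15, 12.

7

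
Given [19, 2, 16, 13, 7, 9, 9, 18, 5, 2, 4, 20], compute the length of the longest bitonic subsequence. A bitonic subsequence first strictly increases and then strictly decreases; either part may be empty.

Let inc[i] be the LIS ending at i and dec[i] the longest strictly decreasing subsequence starting at i. inc = [1, 1, 2, 2, 2, 3, 3, 4, 2, 1, 2, 5], dec = [6, 1, 5, 4, 3, 3, 3, 3, 2, 1, 1, 1].
max_i inc[i]+dec[i]−1 = 6, with one witness 19, 16, 13, 9, 5, 4.

6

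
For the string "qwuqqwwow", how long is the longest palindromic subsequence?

Using dp[i][j] = 2 + dp[i+1][j−1] if the ends match, else max(dp[i+1][j], dp[i][j−1]):
dp[1][9] = 4. A witness is wwww at positions 2,6,7,9.

4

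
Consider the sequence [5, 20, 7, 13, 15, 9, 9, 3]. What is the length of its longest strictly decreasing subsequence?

Let dp[i] be the longest decreasing subsequence ending at position i. Then dp = [1, 1, 2, 2, 2, 3, 3, 4].
The maximum is 4; one witness is 20, 13, 9, 3 at positions 2,4,6,8.

4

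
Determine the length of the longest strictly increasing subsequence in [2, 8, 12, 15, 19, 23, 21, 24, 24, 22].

7

One longest increasing subsequence is 2, 8, 12, 15, 19, 23, 24 (positions 1,2,3,4,5,6,8), of length 7; no longer one exists.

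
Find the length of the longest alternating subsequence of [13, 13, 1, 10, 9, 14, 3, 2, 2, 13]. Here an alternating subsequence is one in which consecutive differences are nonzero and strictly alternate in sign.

7

A longest alternating subsequence is 13, 1, 10, 9, 14, 3, 13 (positions 1,3,4,5,6,7,10); its 6 consecutive differences strictly alternate in sign, and length 7 is optimal.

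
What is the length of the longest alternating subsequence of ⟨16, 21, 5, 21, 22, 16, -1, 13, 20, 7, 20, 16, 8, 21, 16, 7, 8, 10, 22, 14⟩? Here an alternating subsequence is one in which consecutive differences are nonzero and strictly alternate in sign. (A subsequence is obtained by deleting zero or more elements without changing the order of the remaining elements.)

13

A longest alternating subsequence is 16, 21, 5, 21, -1, 13, 7, 20, 16, 21, 16, 22, 14 (positions 1,2,3,4,7,8,10,11,12,14,15,19,20); its 12 consecutive differences strictly alternate in sign, and length 13 is optimal.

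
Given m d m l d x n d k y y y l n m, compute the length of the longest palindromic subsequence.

One longest palindromic subsequence is mnyyynm (positions 1,7,10,11,12,14,15); it reads the same forward and backward, and the interval DP gives dp[1][15] = 7.

7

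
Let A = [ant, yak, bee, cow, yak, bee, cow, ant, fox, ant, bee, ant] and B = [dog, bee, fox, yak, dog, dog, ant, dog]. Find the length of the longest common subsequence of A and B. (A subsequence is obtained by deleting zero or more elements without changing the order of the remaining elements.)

3

Backtracking the LCS table gives one alignment: bee (A3,B2) → yak (A5,B4) → ant (A8,B7).
So the longest common subsequence has length 3.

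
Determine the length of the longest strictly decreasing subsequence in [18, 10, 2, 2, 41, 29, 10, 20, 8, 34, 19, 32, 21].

Scanning left to right, the best length ending at each element is: 18→1, 10→2, 2→3, 2→3, 41→1, 29→2, 10→3, 20→3, 8→4, 34→2, 19→4, 32→3, 21→4.
So the longest decreasing subsequence has length 4, e.g. 41, 29, 10, 8.

4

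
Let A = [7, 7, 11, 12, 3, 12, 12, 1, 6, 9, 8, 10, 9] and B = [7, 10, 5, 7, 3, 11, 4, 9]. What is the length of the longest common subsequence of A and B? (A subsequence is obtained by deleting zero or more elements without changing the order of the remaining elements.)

4

Backtracking the LCS table gives one alignment: 7 (A1,B1) → 7 (A2,B4) → 11 (A3,B6) → 9 (A13,B8).
So the longest common subsequence has length 4.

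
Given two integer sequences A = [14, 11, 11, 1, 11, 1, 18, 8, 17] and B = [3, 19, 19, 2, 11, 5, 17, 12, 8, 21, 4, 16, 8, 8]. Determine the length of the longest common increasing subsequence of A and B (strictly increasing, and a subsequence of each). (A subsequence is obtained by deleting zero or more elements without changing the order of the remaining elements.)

For each value that appears in both, track the longest common increasing run ending there.
The best achievable length is 2; one witness is 11, 17 (A-positions 2,9, B-positions 5,7).

2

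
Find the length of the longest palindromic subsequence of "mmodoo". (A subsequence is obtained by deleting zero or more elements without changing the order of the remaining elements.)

One longest palindromic subsequence is ooo (positions 3,5,6); it reads the same forward and backward, and the interval DP gives dp[1][6] = 3.

3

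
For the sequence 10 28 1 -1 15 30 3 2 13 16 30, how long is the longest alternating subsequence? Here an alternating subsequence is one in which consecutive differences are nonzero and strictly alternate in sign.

Track the best alternating length ending on an up-step vs a down-step at each position: up/down = 1/1, 2/1, 1/3, 1/3, 4/3, 4/1, 4/5, 4/5, 6/5, 6/5, 6/1.
The maximum over both is 6; one such subsequence is 10, 28, 1, 15, 3, 13.

6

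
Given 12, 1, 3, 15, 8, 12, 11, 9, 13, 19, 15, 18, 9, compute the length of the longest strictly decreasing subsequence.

4

Let dp[i] be the longest decreasing subsequence ending at position i. Then dp = [1, 2, 2, 1, 2, 2, 3, 4, 2, 1, 2, 2, 4].
The maximum is 4; one witness is 15, 12, 11, 9 at positions 4,6,7,8.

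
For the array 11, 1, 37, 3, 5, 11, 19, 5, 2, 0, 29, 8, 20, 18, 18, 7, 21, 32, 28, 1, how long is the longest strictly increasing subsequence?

One longest increasing subsequence is 1, 3, 5, 11, 19, 20, 21, 32 (positions 2,4,5,6,7,13,17,18), of length 8; no longer one exists.

8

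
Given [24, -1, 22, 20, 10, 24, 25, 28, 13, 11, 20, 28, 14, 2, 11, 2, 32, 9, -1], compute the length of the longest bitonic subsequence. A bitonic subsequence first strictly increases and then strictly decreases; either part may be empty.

Let inc[i] be the LIS ending at i and dec[i] the longest strictly decreasing subsequence starting at i. inc = [1, 1, 2, 2, 2, 3, 4, 5, 3, 3, 4, 5, 4, 2, 3, 2, 6, 3, 1], dec = [7, 1, 6, 5, 3, 6, 6, 6, 4, 3, 5, 5, 4, 2, 3, 2, 3, 2, 1].
max_i inc[i]+dec[i]−1 = 10, with one witness -1, 22, 24, 25, 28, 20, 14, 11, 9, -1.

10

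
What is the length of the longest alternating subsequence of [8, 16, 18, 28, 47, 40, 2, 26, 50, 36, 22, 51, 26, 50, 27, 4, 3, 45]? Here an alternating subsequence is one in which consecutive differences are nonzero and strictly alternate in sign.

10

A longest alternating subsequence is 8, 47, 40, 50, 36, 51, 26, 50, 27, 45 (positions 1,5,6,9,10,12,13,14,15,18); its 9 consecutive differences strictly alternate in sign, and length 10 is optimal.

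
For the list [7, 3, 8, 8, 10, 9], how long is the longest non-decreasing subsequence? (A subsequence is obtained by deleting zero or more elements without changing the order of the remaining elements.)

Let dp[i] be the longest non-decreasing subsequence ending at position i. Then dp = [1, 1, 2, 3, 4, 4].
The maximum is 4; one witness is 7, 8, 8, 10 at positions 1,3,4,5.

4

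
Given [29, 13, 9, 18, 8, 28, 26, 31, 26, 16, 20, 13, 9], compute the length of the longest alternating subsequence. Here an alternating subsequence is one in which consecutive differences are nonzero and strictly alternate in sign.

A longest alternating subsequence is 29, 13, 18, 8, 28, 26, 31, 16, 20, 13 (positions 1,2,4,5,6,7,8,10,11,12); its 9 consecutive differences strictly alternate in sign, and length 10 is optimal.

10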